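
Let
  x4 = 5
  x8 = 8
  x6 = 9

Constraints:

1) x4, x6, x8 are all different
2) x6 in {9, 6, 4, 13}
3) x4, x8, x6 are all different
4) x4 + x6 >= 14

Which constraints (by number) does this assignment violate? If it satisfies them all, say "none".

1) values 5, 9, 8 are pairwise distinct — holds.
2) x6 = 9 is in {9, 6, 4, 13} — holds.
3) values 5, 8, 9 are pairwise distinct — holds.
4) x4 + x6 = 5 + 9 = 14; 14 ≥ 14 — holds.

The assignment satisfies every constraint.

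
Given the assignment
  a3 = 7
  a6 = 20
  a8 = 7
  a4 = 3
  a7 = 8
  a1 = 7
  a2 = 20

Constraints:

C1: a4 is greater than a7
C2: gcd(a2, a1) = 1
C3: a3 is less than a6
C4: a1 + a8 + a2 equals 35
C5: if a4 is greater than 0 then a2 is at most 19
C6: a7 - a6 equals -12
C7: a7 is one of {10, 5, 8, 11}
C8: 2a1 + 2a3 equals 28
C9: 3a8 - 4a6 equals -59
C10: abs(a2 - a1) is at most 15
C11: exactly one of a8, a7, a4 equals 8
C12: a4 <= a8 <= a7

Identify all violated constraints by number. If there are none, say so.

Constraints 1, 4, and 5 are violated.

C1: a4 = 3, a7 = 8; 3 ≤ 8 (want >) — violated.
C2: gcd(20, 7) = 1 — OK.
C3: a3 = 7, a6 = 20; 7 < 20 — OK.
C4: a1 + a8 + a2 = 7 + 7 + 20 = 34, not 35 — violated.
C5: a4 = 3 > 0, so we need a2 ≤ 19; but a2 = 20 > 19 — violated.
C6: a7 - a6 = 8 - 20 = -12 — OK.
C7: a7 = 8 is in {10, 5, 8, 11} — OK.
C8: 2a1 + 2a3 = 2(7) + 2(7) = 28 — OK.
C9: 3a8 - 4a6 = 3(7) - 4(20) = -59 — OK.
C10: abs(20 - 7) = 13; 13 ≤ 15 — OK.
C11: a8=7, a7=8, a4=3; 1 of them equals 8 — OK.
C12: values 3 <= 7 <= 8 — OK.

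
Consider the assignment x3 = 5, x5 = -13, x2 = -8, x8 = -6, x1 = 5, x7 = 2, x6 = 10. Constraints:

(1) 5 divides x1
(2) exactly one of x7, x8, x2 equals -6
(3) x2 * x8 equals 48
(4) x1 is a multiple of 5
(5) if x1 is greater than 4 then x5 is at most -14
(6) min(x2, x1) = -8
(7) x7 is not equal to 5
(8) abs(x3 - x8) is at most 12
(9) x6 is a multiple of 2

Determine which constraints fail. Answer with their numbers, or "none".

Constraint 5 does not hold.

(1) 5 / 5 = 1, so 5 divides 5  OK
(2) x7=2, x8=-6, x2=-8; 1 of them equals -6  OK
(3) x2 * x8 = -8 * (-6) = 48  OK
(4) 5 / 5 = 1, so 5 divides 5  OK
(5) x1 = 5 > 4, so we need x5 ≤ -14; but x5 = -13 > -14  FAIL
(6) min(-8, 5) = -8  OK
(7) x7 = 2, and 2 ≠ 5  OK
(8) abs(5 - (-6)) = 11; 11 ≤ 12  OK
(9) 10 / 2 = 5, so 2 divides 10  OK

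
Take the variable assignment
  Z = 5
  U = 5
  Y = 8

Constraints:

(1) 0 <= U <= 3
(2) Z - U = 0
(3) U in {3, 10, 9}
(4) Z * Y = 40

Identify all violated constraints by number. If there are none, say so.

The assignment fails constraints 1, 3.

(1) U = 5 is outside [0, 3] — does not hold.
(2) Z - U = 5 - 5 = 0 — holds.
(3) U = 5 is not in {3, 10, 9} — does not hold.
(4) Z * Y = 5 * 8 = 40 — holds.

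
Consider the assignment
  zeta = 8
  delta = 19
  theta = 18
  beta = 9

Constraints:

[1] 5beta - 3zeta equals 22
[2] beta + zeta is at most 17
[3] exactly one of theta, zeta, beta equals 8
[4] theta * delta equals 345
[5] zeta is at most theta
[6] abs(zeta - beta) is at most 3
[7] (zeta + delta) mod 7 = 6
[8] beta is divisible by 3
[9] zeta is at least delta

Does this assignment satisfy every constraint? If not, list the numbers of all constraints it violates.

[1] 5beta - 3zeta = 5(9) - 3(8) = 21, not 22 — violated.
[2] beta + zeta = 9 + 8 = 17; 17 ≤ 17 — satisfied.
[3] theta=18, zeta=8, beta=9; 1 of them equals 8 — satisfied.
[4] theta * delta = 18 * 19 = 342, not 345 — violated.
[5] zeta = 8, theta = 18; 8 ≤ 18 — satisfied.
[6] abs(8 - 9) = 1; 1 ≤ 3 — satisfied.
[7] zeta + delta = 27; 27 mod 7 = 6 — satisfied.
[8] 9 / 3 = 3, so 3 divides 9 — satisfied.
[9] zeta = 8, delta = 19; 8 < 19 (want ≥) — violated.

Violated: 1, 4, and 9.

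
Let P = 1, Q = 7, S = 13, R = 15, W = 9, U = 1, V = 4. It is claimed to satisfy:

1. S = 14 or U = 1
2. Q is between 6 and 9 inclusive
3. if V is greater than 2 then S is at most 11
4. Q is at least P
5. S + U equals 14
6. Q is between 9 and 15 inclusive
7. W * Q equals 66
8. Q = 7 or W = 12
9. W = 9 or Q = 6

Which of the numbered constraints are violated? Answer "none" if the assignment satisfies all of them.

1. S = 13 ≠ 14, but U = 1 = 1 (second disjunct) — holds.
2. Q = 7 lies in [6, 9] — holds.
3. V = 4 > 2, so we need S ≤ 11; but S = 13 > 11 — does not hold.
4. Q = 7, P = 1; 7 ≥ 1 — holds.
5. S + U = 13 + 1 = 14 — holds.
6. Q = 7 is outside [9, 15] — does not hold.
7. W * Q = 9 * 7 = 63, not 66 — does not hold.
8. Q = 7 = 7 (first disjunct) — holds.
9. W = 9 = 9 (first disjunct) — holds.

Violated: 3, 6, and 7.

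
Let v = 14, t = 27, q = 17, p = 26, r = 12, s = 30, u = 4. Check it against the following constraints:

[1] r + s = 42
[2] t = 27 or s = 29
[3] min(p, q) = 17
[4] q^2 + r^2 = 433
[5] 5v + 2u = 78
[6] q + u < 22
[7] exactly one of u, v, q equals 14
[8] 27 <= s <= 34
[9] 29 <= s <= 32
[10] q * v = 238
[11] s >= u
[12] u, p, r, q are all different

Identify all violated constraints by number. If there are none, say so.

[1] r + s = 12 + 30 = 42  ✔
[2] t = 27 = 27 (first disjunct)  ✔
[3] min(26, 17) = 17  ✔
[4] q^2 + r^2 = 17^2 + 12^2 = 289 + 144 = 433  ✔
[5] 5v + 2u = 5(14) + 2(4) = 78  ✔
[6] q + u = 17 + 4 = 21; 21 < 22  ✔
[7] u=4, v=14, q=17; 1 of them equals 14  ✔
[8] s = 30 lies in [27, 34]  ✔
[9] s = 30 lies in [29, 32]  ✔
[10] q * v = 17 * 14 = 238  ✔
[11] s = 30, u = 4; 30 ≥ 4  ✔
[12] values 4, 26, 12, 17 are pairwise distinct  ✔

None — every constraint holds.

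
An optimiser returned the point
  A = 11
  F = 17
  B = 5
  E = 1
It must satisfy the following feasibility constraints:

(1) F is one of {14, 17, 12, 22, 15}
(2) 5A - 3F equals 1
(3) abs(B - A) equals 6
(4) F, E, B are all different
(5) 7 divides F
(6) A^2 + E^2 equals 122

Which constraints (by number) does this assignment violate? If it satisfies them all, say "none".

No — constraints 2, 5 are not satisfied.

(1) F = 17 is in {14, 17, 12, 22, 15}  ✔
(2) 5A - 3F = 5(11) - 3(17) = 4, not 1  ✘
(3) abs(5 - 11) = 6  ✔
(4) values 17, 1, 5 are pairwise distinct  ✔
(5) 17 = 7*2 + 3, so 7 does not divide 17  ✘
(6) A^2 + E^2 = 11^2 + 1^2 = 121 + 1 = 122  ✔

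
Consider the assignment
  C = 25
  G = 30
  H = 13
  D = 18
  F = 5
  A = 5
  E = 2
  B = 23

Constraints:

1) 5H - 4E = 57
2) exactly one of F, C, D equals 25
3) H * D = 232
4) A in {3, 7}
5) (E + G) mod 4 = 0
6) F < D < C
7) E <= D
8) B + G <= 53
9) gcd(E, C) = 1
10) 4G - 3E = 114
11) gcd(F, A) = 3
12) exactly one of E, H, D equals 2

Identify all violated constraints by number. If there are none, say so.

Constraints 3, 4, and 11 do not hold.

1) 5H - 4E = 5(13) - 4(2) = 57  ✔
2) F=5, C=25, D=18; 1 of them equals 25  ✔
3) H * D = 13 * 18 = 234, not 232  ✘
4) A = 5 is not in {3, 7}  ✘
5) E + G = 32; 32 mod 4 = 0  ✔
6) values 5 < 18 < 25  ✔
7) E = 2, D = 18; 2 ≤ 18  ✔
8) B + G = 23 + 30 = 53; 53 ≤ 53  ✔
9) gcd(2, 25) = 1  ✔
10) 4G - 3E = 4(30) - 3(2) = 114  ✔
11) gcd(5, 5) = 5, not 3  ✘
12) E=2, H=13, D=18; 1 of them equals 2  ✔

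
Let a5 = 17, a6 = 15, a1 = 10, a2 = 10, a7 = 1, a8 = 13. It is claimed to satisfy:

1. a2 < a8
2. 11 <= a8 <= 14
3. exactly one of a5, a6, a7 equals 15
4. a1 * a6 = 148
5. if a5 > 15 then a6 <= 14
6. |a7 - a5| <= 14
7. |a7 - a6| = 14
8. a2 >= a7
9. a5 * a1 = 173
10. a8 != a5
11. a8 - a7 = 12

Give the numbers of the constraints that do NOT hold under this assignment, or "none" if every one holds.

Constraints 4, 5, 6, and 9 are violated.

1. a2 = 10, a8 = 13; 10 < 13 — holds.
2. a8 = 13 lies in [11, 14] — holds.
3. a5=17, a6=15, a7=1; 1 of them equals 15 — holds.
4. a1 * a6 = 10 * 15 = 150, not 148 — fails.
5. a5 = 17 > 15, so we need a6 ≤ 14; but a6 = 15 > 14 — fails.
6. |1 - 17| = 16; 16 > 14, exceeds bound 14 — fails.
7. |1 - 15| = 14 — holds.
8. a2 = 10, a7 = 1; 10 ≥ 1 — holds.
9. a5 * a1 = 17 * 10 = 170, not 173 — fails.
10. a8 = 13, a5 = 17; distinct — holds.
11. a8 - a7 = 13 - 1 = 12 — holds.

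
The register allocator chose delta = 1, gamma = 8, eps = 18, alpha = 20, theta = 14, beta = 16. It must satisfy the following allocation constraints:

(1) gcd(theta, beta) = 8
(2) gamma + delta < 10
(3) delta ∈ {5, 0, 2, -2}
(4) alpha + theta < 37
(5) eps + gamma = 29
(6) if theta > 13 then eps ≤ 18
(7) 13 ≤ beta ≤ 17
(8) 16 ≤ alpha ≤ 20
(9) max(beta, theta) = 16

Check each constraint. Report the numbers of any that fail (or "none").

(1) gcd(14, 16) = 2, not 8 — does not hold.
(2) gamma + delta = 8 + 1 = 9; 9 < 10 — holds.
(3) delta = 1 is not in {5, 0, 2, -2} — does not hold.
(4) alpha + theta = 20 + 14 = 34; 34 < 37 — holds.
(5) eps + gamma = 18 + 8 = 26, not 29 — does not hold.
(6) theta = 14 > 13, so we need eps ≤ 18; eps = 18 ≤ 18 — holds.
(7) beta = 16 lies in [13, 17] — holds.
(8) alpha = 20 lies in [16, 20] — holds.
(9) max(16, 14) = 16 — holds.

Constraints 1, 3, 5 are violated.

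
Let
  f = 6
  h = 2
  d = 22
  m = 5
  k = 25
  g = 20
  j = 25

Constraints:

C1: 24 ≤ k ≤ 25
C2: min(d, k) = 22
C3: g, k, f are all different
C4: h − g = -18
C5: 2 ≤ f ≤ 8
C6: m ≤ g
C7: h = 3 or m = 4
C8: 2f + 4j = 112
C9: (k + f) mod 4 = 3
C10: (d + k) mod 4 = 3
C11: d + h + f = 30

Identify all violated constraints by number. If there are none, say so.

C1: k = 25 lies in [24, 25]  yes
C2: min(22, 25) = 22  yes
C3: values 20, 25, 6 are pairwise distinct  yes
C4: h − g = 2 − 20 = -18  yes
C5: f = 6 lies in [2, 8]  yes
C6: m = 5, g = 20; 5 ≤ 20  yes
C7: h = 2 ≠ 3 and m = 5 ≠ 4; both disjuncts false  no
C8: 2f + 4j = 2(6) + 4(25) = 112  yes
C9: k + f = 31; 31 mod 4 = 3  yes
C10: d + k = 47; 47 mod 4 = 3  yes
C11: d + h + f = 22 + 2 + 6 = 30  yes

Constraint 7 does not hold.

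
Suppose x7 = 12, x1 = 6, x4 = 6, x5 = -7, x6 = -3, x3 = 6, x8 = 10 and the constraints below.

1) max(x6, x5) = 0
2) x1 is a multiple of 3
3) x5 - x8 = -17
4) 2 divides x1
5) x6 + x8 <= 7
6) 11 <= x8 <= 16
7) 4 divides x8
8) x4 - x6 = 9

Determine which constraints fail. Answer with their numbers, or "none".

1) max(-3, -7) = -3, not 0  ✘
2) 6 / 3 = 2, so 3 divides 6  ✔
3) x5 - x8 = -7 - 10 = -17  ✔
4) 6 / 2 = 3, so 2 divides 6  ✔
5) x6 + x8 = -3 + 10 = 7; 7 ≤ 7  ✔
6) x8 = 10 is outside [11, 16]  ✘
7) 10 = 4*2 + 2, so 4 does not divide 10  ✘
8) x4 - x6 = 6 - (-3) = 9  ✔

Constraints 1, 6, and 7 are violated.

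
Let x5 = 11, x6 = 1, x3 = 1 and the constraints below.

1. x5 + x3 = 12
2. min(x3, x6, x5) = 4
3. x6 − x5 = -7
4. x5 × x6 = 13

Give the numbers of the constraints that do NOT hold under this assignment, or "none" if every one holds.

The assignment fails constraints 2, 3, 4.

1. x5 + x3 = 11 + 1 = 12 — holds.
2. min(1, 1, 11) = 1, not 4 — does not hold.
3. x6 − x5 = 1 − 11 = -10, not -7 — does not hold.
4. x5 × x6 = 11 × 1 = 11, not 13 — does not hold.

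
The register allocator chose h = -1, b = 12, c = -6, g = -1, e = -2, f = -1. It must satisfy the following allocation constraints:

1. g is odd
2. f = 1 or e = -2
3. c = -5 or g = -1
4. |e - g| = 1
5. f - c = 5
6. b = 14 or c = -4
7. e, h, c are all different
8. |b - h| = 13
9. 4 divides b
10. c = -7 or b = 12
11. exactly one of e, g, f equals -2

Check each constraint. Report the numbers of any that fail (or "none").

Constraint 6 does not hold.

1. g = -1 is odd  OK
2. f = -1 ≠ 1, but e = -2 = -2 (second disjunct)  OK
3. c = -6 ≠ -5, but g = -1 = -1 (second disjunct)  OK
4. |-2 - (-1)| = 1  OK
5. f - c = -1 - (-6) = 5  OK
6. b = 12 ≠ 14 and c = -6 ≠ -4; both disjuncts false  FAIL
7. values -2, -1, -6 are pairwise distinct  OK
8. |12 - (-1)| = 13  OK
9. 12 / 4 = 3, so 4 divides 12  OK
10. c = -6 ≠ -7, but b = 12 = 12 (second disjunct)  OK
11. e=-2, g=-1, f=-1; 1 of them equals -2  OK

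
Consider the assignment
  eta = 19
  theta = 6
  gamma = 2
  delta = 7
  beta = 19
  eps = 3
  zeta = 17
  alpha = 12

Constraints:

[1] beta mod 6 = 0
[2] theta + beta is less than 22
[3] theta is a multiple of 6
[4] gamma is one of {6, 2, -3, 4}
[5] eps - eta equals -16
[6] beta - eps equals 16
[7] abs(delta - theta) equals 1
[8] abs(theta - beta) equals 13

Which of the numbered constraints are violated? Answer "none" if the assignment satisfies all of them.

The assignment fails constraints 1, 2.

[1] 19 mod 6 = 1, not 0 — fails.
[2] theta + beta = 6 + 19 = 25; 25 ≥ 22, bound 22 not met — fails.
[3] 6 / 6 = 1, so 6 divides 6 — holds.
[4] gamma = 2 is in {6, 2, -3, 4} — holds.
[5] eps - eta = 3 - 19 = -16 — holds.
[6] beta - eps = 19 - 3 = 16 — holds.
[7] abs(7 - 6) = 1 — holds.
[8] abs(6 - 19) = 13 — holds.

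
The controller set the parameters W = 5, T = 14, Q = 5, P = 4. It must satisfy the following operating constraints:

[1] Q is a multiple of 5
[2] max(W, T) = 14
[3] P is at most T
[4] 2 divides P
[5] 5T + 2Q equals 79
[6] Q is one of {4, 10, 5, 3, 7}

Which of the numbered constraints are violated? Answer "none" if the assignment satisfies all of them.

[1] 5 / 5 = 1, so 5 divides 5 — OK.
[2] max(5, 14) = 14 — OK.
[3] P = 4, T = 14; 4 ≤ 14 — OK.
[4] 4 / 2 = 2, so 2 divides 4 — OK.
[5] 5T + 2Q = 5(14) + 2(5) = 80, not 79 — violated.
[6] Q = 5 is in {4, 10, 5, 3, 7} — OK.

The assignment fails constraint 5.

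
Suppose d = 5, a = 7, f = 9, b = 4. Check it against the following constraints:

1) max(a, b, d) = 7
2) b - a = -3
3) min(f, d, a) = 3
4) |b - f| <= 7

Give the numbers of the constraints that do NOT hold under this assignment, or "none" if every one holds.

1) max(7, 4, 5) = 7 — holds.
2) b - a = 4 - 7 = -3 — holds.
3) min(9, 5, 7) = 5, not 3 — fails.
4) |4 - 9| = 5; 5 ≤ 7 — holds.

No — constraint 3 is not satisfied.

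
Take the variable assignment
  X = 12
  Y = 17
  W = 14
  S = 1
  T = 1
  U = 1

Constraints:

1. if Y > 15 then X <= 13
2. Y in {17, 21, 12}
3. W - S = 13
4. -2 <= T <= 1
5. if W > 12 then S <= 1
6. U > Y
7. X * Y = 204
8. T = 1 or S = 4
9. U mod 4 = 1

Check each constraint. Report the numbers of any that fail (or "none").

1. Y = 17 > 15, so we need X ≤ 13; X = 12 ≤ 13  ✓
2. Y = 17 is in {17, 21, 12}  ✓
3. W - S = 14 - 1 = 13  ✓
4. T = 1 lies in [-2, 1]  ✓
5. W = 14 > 12, so we need S ≤ 1; S = 1 ≤ 1  ✓
6. U = 1, Y = 17; 1 ≤ 17 (want >)  ✗
7. X * Y = 12 * 17 = 204  ✓
8. T = 1 = 1 (first disjunct)  ✓
9. 1 mod 4 = 1  ✓

Constraint 6 does not hold.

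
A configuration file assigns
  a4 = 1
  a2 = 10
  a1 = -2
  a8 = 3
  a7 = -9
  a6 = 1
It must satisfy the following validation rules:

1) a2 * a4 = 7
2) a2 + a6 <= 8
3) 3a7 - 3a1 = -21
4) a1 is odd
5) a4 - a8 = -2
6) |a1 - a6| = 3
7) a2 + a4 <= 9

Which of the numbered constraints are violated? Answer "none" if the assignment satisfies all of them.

Constraints 1, 2, 4, 7 are violated.

1) a2 * a4 = 10 * 1 = 10, not 7 — does not hold.
2) a2 + a6 = 10 + 1 = 11; 11 > 8, bound 8 not met — does not hold.
3) 3a7 - 3a1 = 3(-9) - 3(-2) = -21 — holds.
4) a1 = -2 is even — does not hold.
5) a4 - a8 = 1 - 3 = -2 — holds.
6) |-2 - 1| = 3 — holds.
7) a2 + a4 = 10 + 1 = 11; 11 > 9, bound 9 not met — does not hold.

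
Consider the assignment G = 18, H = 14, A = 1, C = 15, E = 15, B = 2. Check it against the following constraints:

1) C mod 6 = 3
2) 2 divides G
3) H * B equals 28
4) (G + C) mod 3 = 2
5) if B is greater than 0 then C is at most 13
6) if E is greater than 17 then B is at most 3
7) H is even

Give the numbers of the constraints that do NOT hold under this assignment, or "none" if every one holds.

Constraints 4, 5 are violated.

1) 15 mod 6 = 3  ✔
2) 18 / 2 = 9, so 2 divides 18  ✔
3) H * B = 14 * 2 = 28  ✔
4) G + C = 33; 33 mod 3 = 0, not 2  ✘
5) B = 2 > 0, so we need C ≤ 13; but C = 15 > 13  ✘
6) E = 15, not > 17; antecedent false, conditional vacuously true  ✔
7) H = 14 is even  ✔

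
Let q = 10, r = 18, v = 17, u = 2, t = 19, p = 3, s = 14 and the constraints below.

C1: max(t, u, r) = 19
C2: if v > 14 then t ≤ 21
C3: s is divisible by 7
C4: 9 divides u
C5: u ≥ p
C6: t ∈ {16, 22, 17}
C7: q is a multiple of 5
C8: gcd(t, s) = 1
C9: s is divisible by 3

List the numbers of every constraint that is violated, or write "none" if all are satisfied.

Violated: 4, 5, 6, and 9.

C1: max(19, 2, 18) = 19  ✓
C2: v = 17 > 14, so we need t ≤ 21; t = 19 ≤ 21  ✓
C3: 14 / 7 = 2, so 7 divides 14  ✓
C4: 2 = 9×0 + 2, so 9 does not divide 2  ✗
C5: u = 2, p = 3; 2 < 3 (want ≥)  ✗
C6: t = 19 is not in {16, 22, 17}  ✗
C7: 10 / 5 = 2, so 5 divides 10  ✓
C8: gcd(19, 14) = 1  ✓
C9: 14 = 3×4 + 2, so 3 does not divide 14  ✗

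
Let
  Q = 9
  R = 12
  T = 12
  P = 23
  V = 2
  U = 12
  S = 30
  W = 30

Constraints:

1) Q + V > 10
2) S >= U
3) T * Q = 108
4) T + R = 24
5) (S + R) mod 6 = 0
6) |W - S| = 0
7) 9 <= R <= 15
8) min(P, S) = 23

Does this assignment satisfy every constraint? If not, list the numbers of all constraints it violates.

All constraints are satisfied.

1) Q + V = 9 + 2 = 11; 11 > 10 — holds.
2) S = 30, U = 12; 30 ≥ 12 — holds.
3) T * Q = 12 * 9 = 108 — holds.
4) T + R = 12 + 12 = 24 — holds.
5) S + R = 42; 42 mod 6 = 0 — holds.
6) |30 - 30| = 0 — holds.
7) R = 12 lies in [9, 15] — holds.
8) min(23, 30) = 23 — holds.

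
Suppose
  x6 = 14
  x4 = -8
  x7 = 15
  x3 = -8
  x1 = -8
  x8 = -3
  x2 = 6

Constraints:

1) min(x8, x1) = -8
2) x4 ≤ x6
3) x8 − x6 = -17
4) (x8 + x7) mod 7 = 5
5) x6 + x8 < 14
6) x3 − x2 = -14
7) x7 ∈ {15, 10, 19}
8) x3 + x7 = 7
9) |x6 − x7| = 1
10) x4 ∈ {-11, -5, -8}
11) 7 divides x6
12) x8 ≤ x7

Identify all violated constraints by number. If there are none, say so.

None — every constraint holds.

1) min(-3, -8) = -8 — holds.
2) x4 = -8, x6 = 14; -8 ≤ 14 — holds.
3) x8 − x6 = -3 − 14 = -17 — holds.
4) x8 + x7 = 12; 12 mod 7 = 5 — holds.
5) x6 + x8 = 14 + (-3) = 11; 11 < 14 — holds.
6) x3 − x2 = -8 − 6 = -14 — holds.
7) x7 = 15 is in {15, 10, 19} — holds.
8) x3 + x7 = -8 + 15 = 7 — holds.
9) |14 − 15| = 1 — holds.
10) x4 = -8 is in {-11, -5, -8} — holds.
11) 14 / 7 = 2, so 7 divides 14 — holds.
12) x8 = -3, x7 = 15; -3 ≤ 15 — holds.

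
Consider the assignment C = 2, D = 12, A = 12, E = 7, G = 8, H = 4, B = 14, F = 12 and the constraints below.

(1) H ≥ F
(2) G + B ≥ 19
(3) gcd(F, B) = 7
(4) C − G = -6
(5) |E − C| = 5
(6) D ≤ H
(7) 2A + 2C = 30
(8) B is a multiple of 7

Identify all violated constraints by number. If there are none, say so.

The assignment fails constraints 1, 3, 6, and 7.

(1) H = 4, F = 12; 4 < 12 (want ≥) — does not hold.
(2) G + B = 8 + 14 = 22; 22 ≥ 19 — holds.
(3) gcd(12, 14) = 2, not 7 — does not hold.
(4) C − G = 2 − 8 = -6 — holds.
(5) |7 − 2| = 5 — holds.
(6) D = 12, H = 4; 12 > 4 (want ≤) — does not hold.
(7) 2A + 2C = 2(12) + 2(2) = 28, not 30 — does not hold.
(8) 14 / 7 = 2, so 7 divides 14 — holds.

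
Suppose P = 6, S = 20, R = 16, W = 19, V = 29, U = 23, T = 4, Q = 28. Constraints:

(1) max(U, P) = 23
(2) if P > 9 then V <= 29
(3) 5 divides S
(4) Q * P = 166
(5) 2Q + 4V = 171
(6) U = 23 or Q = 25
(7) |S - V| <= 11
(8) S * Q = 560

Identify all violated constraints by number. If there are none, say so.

Constraints 4, 5 are violated.

(1) max(23, 6) = 23  yes
(2) P = 6, not > 9; antecedent false, conditional vacuously true  yes
(3) 20 / 5 = 4, so 5 divides 20  yes
(4) Q * P = 28 * 6 = 168, not 166  no
(5) 2Q + 4V = 2(28) + 4(29) = 172, not 171  no
(6) U = 23 = 23 (first disjunct)  yes
(7) |20 - 29| = 9; 9 ≤ 11  yes
(8) S * Q = 20 * 28 = 560  yes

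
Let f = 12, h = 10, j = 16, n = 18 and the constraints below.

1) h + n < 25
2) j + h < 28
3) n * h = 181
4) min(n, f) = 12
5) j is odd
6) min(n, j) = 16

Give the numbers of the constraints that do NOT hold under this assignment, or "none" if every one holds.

No — constraints 1, 3, and 5 are not satisfied.

1) h + n = 10 + 18 = 28; 28 ≥ 25, bound 25 not met — violated.
2) j + h = 16 + 10 = 26; 26 < 28 — OK.
3) n * h = 18 * 10 = 180, not 181 — violated.
4) min(18, 12) = 12 — OK.
5) j = 16 is even — violated.
6) min(18, 16) = 16 — OK.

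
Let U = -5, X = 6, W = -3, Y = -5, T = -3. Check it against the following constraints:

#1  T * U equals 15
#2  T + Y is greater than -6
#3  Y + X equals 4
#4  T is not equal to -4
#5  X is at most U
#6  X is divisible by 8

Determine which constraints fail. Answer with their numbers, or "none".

#1 T * U = -3 * (-5) = 15  true
#2 T + Y = -3 + (-5) = -8; -8 ≤ -6, bound -6 not met  false
#3 Y + X = -5 + 6 = 1, not 4  false
#4 T = -3, and -3 ≠ -4  true
#5 X = 6, U = -5; 6 > -5 (want ≤)  false
#6 6 = 8*0 + 6, so 8 does not divide 6  false

Constraints 2, 3, 5, and 6 are violated.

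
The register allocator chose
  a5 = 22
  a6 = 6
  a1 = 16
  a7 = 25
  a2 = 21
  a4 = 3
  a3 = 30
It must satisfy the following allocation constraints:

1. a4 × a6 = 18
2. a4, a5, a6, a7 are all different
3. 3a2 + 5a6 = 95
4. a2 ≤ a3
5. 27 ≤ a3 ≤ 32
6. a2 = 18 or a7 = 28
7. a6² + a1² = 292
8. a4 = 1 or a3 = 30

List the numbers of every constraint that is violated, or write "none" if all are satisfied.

Violated: 3 and 6.

1. a4 × a6 = 3 × 6 = 18 — holds.
2. values 3, 22, 6, 25 are pairwise distinct — holds.
3. 3a2 + 5a6 = 3(21) + 5(6) = 93, not 95 — does not hold.
4. a2 = 21, a3 = 30; 21 ≤ 30 — holds.
5. a3 = 30 lies in [27, 32] — holds.
6. a2 = 21 ≠ 18 and a7 = 25 ≠ 28; both disjuncts false — does not hold.
7. a6² + a1² = 6² + 16² = 36 + 256 = 292 — holds.
8. a4 = 3 ≠ 1, but a3 = 30 = 30 (second disjunct) — holds.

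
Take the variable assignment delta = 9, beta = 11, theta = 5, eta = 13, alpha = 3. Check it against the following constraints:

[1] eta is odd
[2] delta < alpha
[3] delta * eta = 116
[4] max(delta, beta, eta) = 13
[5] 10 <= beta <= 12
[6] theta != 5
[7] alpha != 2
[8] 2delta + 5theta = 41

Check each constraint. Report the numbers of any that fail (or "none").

[1] eta = 13 is odd  ✓
[2] delta = 9, alpha = 3; 9 ≥ 3 (want <)  ✗
[3] delta * eta = 9 * 13 = 117, not 116  ✗
[4] max(9, 11, 13) = 13  ✓
[5] beta = 11 lies in [10, 12]  ✓
[6] theta = 5, but 5 is required to differ  ✗
[7] alpha = 3, and 3 ≠ 2  ✓
[8] 2delta + 5theta = 2(9) + 5(5) = 43, not 41  ✗

The assignment fails constraints 2, 3, 6, and 8.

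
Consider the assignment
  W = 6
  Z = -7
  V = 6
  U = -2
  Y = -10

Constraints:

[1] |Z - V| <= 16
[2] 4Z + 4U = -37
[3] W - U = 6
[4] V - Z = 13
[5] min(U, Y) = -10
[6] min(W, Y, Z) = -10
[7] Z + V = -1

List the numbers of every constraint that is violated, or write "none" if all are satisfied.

Violated: 2 and 3.

[1] |-7 - 6| = 13; 13 ≤ 16 — holds.
[2] 4Z + 4U = 4(-7) + 4(-2) = -36, not -37 — does not hold.
[3] W - U = 6 - (-2) = 8, not 6 — does not hold.
[4] V - Z = 6 - (-7) = 13 — holds.
[5] min(-2, -10) = -10 — holds.
[6] min(6, -10, -7) = -10 — holds.
[7] Z + V = -7 + 6 = -1 — holds.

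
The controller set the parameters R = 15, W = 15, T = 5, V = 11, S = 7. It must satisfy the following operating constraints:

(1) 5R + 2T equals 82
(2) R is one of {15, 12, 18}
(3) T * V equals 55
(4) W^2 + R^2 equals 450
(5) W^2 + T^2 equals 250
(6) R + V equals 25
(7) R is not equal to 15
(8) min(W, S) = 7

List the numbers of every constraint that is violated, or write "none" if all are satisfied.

Constraints 1, 6, and 7 do not hold.

(1) 5R + 2T = 5(15) + 2(5) = 85, not 82  FAIL
(2) R = 15 is in {15, 12, 18}  OK
(3) T * V = 5 * 11 = 55  OK
(4) W^2 + R^2 = 15^2 + 15^2 = 225 + 225 = 450  OK
(5) W^2 + T^2 = 15^2 + 5^2 = 225 + 25 = 250  OK
(6) R + V = 15 + 11 = 26, not 25  FAIL
(7) R = 15, but 15 is required to differ  FAIL
(8) min(15, 7) = 7  OK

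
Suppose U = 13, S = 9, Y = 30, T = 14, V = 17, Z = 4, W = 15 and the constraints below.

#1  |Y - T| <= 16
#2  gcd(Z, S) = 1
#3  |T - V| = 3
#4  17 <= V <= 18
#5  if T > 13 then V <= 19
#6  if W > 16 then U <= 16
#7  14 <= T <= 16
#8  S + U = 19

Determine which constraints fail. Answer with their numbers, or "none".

#1 |30 - 14| = 16; 16 ≤ 16 — satisfied.
#2 gcd(4, 9) = 1 — satisfied.
#3 |14 - 17| = 3 — satisfied.
#4 V = 17 lies in [17, 18] — satisfied.
#5 T = 14 > 13, so we need V ≤ 19; V = 17 ≤ 19 — satisfied.
#6 W = 15, not > 16; antecedent false, conditional vacuously true — satisfied.
#7 T = 14 lies in [14, 16] — satisfied.
#8 S + U = 9 + 13 = 22, not 19 — violated.

Constraint 8 is violated.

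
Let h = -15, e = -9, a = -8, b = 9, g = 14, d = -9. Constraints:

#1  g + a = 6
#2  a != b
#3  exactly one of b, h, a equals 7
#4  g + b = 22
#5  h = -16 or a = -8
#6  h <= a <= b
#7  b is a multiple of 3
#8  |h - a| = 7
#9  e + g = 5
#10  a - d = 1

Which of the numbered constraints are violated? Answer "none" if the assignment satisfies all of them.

#1 g + a = 14 + (-8) = 6 — holds.
#2 a = -8, b = 9; distinct — holds.
#3 b=9, h=-15, a=-8; 0 of them equal 7, not exactly one — does not hold.
#4 g + b = 14 + 9 = 23, not 22 — does not hold.
#5 h = -15 ≠ -16, but a = -8 = -8 (second disjunct) — holds.
#6 values -15 <= -8 <= 9 — holds.
#7 9 / 3 = 3, so 3 divides 9 — holds.
#8 |-15 - (-8)| = 7 — holds.
#9 e + g = -9 + 14 = 5 — holds.
#10 a - d = -8 - (-9) = 1 — holds.

Constraints 3, 4 do not hold.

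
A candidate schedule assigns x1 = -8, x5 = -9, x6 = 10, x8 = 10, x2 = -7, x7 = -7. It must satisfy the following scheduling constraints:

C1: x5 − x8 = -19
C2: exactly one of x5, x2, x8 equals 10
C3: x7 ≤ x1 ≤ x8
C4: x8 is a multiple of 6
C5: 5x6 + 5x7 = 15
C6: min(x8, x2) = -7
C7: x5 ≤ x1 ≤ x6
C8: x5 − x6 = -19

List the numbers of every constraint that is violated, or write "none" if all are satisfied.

C1: x5 − x8 = -9 − 10 = -19 — holds.
C2: x5=-9, x2=-7, x8=10; 1 of them equals 10 — holds.
C3: values -7, -8, 10; x7 = -7 is not ≤ x1 = -8 — does not hold.
C4: 10 = 6×1 + 4, so 6 does not divide 10 — does not hold.
C5: 5x6 + 5x7 = 5(10) + 5(-7) = 15 — holds.
C6: min(10, -7) = -7 — holds.
C7: values -9 ≤ -8 ≤ 10 — holds.
C8: x5 − x6 = -9 − 10 = -19 — holds.

Constraints 3 and 4 do not hold.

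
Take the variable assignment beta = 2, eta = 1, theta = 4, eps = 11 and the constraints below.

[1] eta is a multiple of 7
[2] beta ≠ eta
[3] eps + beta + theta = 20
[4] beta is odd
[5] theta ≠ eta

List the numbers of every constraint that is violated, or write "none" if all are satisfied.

[1] 1 = 7×0 + 1, so 7 does not divide 1 — does not hold.
[2] beta = 2, eta = 1; distinct — holds.
[3] eps + beta + theta = 11 + 2 + 4 = 17, not 20 — does not hold.
[4] beta = 2 is even — does not hold.
[5] theta = 4, eta = 1; distinct — holds.

The assignment fails constraints 1, 3, and 4.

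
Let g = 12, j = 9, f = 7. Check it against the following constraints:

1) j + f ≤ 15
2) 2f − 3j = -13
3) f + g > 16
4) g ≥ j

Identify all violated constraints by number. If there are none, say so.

The assignment fails constraint 1.

1) j + f = 9 + 7 = 16; 16 > 15, bound 15 not met — does not hold.
2) 2f − 3j = 2(7) − 3(9) = -13 — holds.
3) f + g = 7 + 12 = 19; 19 > 16 — holds.
4) g = 12, j = 9; 12 ≥ 9 — holds.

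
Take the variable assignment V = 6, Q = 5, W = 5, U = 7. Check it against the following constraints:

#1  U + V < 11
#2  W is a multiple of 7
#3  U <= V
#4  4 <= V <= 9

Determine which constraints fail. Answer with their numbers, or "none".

#1 U + V = 7 + 6 = 13; 13 ≥ 11, bound 11 not met  FAIL
#2 5 = 7*0 + 5, so 7 does not divide 5  FAIL
#3 U = 7, V = 6; 7 > 6 (want ≤)  FAIL
#4 V = 6 lies in [4, 9]  OK

Violated: 1, 2, and 3.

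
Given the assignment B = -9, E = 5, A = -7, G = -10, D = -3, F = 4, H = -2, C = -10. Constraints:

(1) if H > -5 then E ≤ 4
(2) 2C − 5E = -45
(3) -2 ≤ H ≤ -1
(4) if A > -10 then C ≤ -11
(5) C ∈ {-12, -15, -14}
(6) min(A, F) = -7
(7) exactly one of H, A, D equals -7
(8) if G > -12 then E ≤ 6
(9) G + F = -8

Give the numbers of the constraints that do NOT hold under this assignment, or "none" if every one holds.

Constraints 1, 4, 5, 9 are violated.

(1) H = -2 > -5, so we need E ≤ 4; but E = 5 > 4 — fails.
(2) 2C − 5E = 2(-10) − 5(5) = -45 — holds.
(3) H = -2 lies in [-2, -1] — holds.
(4) A = -7 > -10, so we need C ≤ -11; but C = -10 > -11 — fails.
(5) C = -10 is not in {-12, -15, -14} — fails.
(6) min(-7, 4) = -7 — holds.
(7) H=-2, A=-7, D=-3; 1 of them equals -7 — holds.
(8) G = -10 > -12, so we need E ≤ 6; E = 5 ≤ 6 — holds.
(9) G + F = -10 + 4 = -6, not -8 — fails.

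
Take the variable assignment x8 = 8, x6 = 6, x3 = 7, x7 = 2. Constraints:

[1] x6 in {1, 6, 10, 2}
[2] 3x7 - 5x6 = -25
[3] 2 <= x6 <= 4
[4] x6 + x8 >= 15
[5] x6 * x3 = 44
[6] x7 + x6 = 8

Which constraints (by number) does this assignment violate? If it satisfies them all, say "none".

[1] x6 = 6 is in {1, 6, 10, 2}  holds
[2] 3x7 - 5x6 = 3(2) - 5(6) = -24, not -25  fails
[3] x6 = 6 is outside [2, 4]  fails
[4] x6 + x8 = 6 + 8 = 14; 14 < 15, bound 15 not met  fails
[5] x6 * x3 = 6 * 7 = 42, not 44  fails
[6] x7 + x6 = 2 + 6 = 8  holds

No — constraints 2, 3, 4, and 5 are not satisfied.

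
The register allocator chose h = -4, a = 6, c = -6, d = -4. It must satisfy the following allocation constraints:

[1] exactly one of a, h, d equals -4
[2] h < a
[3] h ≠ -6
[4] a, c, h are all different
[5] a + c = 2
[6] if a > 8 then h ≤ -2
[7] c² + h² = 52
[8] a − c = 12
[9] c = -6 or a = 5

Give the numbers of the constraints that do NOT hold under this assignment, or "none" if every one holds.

[1] a=6, h=-4, d=-4; 2 of them equal -4, not exactly one — violated.
[2] h = -4, a = 6; -4 < 6 — OK.
[3] h = -4, and -4 ≠ -6 — OK.
[4] values 6, -6, -4 are pairwise distinct — OK.
[5] a + c = 6 + (-6) = 0, not 2 — violated.
[6] a = 6, not > 8; antecedent false, conditional vacuously true — OK.
[7] c² + h² = (-6)² + (-4)² = 36 + 16 = 52 — OK.
[8] a − c = 6 − (-6) = 12 — OK.
[9] c = -6 = -6 (first disjunct) — OK.

The assignment fails constraints 1 and 5.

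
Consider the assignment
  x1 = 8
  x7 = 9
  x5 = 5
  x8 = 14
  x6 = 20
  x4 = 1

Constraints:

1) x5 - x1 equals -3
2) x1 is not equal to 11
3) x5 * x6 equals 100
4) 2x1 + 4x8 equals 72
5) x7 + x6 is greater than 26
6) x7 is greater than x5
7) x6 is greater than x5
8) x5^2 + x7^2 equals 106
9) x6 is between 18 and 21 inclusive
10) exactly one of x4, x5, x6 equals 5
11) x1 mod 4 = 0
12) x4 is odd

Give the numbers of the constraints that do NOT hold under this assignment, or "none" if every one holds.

All constraints are satisfied.

1) x5 - x1 = 5 - 8 = -3  yes
2) x1 = 8, and 8 ≠ 11  yes
3) x5 * x6 = 5 * 20 = 100  yes
4) 2x1 + 4x8 = 2(8) + 4(14) = 72  yes
5) x7 + x6 = 9 + 20 = 29; 29 > 26  yes
6) x7 = 9, x5 = 5; 9 > 5  yes
7) x6 = 20, x5 = 5; 20 > 5  yes
8) x5^2 + x7^2 = 5^2 + 9^2 = 25 + 81 = 106  yes
9) x6 = 20 lies in [18, 21]  yes
10) x4=1, x5=5, x6=20; 1 of them equals 5  yes
11) 8 mod 4 = 0  yes
12) x4 = 1 is odd  yes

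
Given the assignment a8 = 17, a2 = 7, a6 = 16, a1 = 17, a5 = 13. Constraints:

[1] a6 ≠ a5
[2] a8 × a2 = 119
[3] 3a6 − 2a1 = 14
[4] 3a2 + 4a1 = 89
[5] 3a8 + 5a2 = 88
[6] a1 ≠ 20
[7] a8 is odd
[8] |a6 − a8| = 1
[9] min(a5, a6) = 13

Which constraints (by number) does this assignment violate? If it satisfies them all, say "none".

[1] a6 = 16, a5 = 13; distinct — holds.
[2] a8 × a2 = 17 × 7 = 119 — holds.
[3] 3a6 − 2a1 = 3(16) − 2(17) = 14 — holds.
[4] 3a2 + 4a1 = 3(7) + 4(17) = 89 — holds.
[5] 3a8 + 5a2 = 3(17) + 5(7) = 86, not 88 — fails.
[6] a1 = 17, and 17 ≠ 20 — holds.
[7] a8 = 17 is odd — holds.
[8] |16 − 17| = 1 — holds.
[9] min(13, 16) = 13 — holds.

No — constraint 5 is not satisfied.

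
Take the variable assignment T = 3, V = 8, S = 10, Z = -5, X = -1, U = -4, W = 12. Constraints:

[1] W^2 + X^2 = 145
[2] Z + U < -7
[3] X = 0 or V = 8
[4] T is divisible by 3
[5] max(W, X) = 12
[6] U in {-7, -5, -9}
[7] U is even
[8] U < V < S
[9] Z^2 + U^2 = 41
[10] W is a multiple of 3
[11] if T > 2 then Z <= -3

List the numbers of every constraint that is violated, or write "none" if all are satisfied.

No — constraint 6 is not satisfied.

[1] W^2 + X^2 = 12^2 + (-1)^2 = 144 + 1 = 145 — holds.
[2] Z + U = -5 + (-4) = -9; -9 < -7 — holds.
[3] X = -1 ≠ 0, but V = 8 = 8 (second disjunct) — holds.
[4] 3 / 3 = 1, so 3 divides 3 — holds.
[5] max(12, -1) = 12 — holds.
[6] U = -4 is not in {-7, -5, -9} — fails.
[7] U = -4 is even — holds.
[8] values -4 < 8 < 10 — holds.
[9] Z^2 + U^2 = (-5)^2 + (-4)^2 = 25 + 16 = 41 — holds.
[10] 12 / 3 = 4, so 3 divides 12 — holds.
[11] T = 3 > 2, so we need Z ≤ -3; Z = -5 ≤ -3 — holds.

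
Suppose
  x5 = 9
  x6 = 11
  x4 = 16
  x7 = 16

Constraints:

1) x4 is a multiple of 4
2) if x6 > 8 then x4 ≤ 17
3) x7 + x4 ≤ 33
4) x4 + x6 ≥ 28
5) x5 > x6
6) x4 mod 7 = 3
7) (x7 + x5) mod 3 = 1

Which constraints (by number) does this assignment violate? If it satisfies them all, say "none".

1) 16 / 4 = 4, so 4 divides 16 — OK.
2) x6 = 11 > 8, so we need x4 ≤ 17; x4 = 16 ≤ 17 — OK.
3) x7 + x4 = 16 + 16 = 32; 32 ≤ 33 — OK.
4) x4 + x6 = 16 + 11 = 27; 27 < 28, bound 28 not met — violated.
5) x5 = 9, x6 = 11; 9 ≤ 11 (want >) — violated.
6) 16 mod 7 = 2, not 3 — violated.
7) x7 + x5 = 25; 25 mod 3 = 1 — OK.

Violated: 4, 5, 6.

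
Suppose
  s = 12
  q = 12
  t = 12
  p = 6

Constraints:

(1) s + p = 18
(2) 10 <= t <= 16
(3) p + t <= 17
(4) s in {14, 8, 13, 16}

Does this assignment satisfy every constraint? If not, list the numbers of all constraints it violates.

No — constraints 3 and 4 are not satisfied.

(1) s + p = 12 + 6 = 18 — satisfied.
(2) t = 12 lies in [10, 16] — satisfied.
(3) p + t = 6 + 12 = 18; 18 > 17, bound 17 not met — violated.
(4) s = 12 is not in {14, 8, 13, 16} — violated.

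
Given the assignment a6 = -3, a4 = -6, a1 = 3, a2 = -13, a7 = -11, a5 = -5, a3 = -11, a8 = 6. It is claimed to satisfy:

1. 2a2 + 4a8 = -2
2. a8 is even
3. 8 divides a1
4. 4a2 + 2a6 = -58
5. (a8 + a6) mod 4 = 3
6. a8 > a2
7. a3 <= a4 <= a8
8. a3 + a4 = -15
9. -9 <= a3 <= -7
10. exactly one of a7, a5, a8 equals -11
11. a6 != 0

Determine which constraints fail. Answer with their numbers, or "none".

Constraints 3, 8, and 9 do not hold.

1. 2a2 + 4a8 = 2(-13) + 4(6) = -2 — OK.
2. a8 = 6 is even — OK.
3. 3 = 8*0 + 3, so 8 does not divide 3 — violated.
4. 4a2 + 2a6 = 4(-13) + 2(-3) = -58 — OK.
5. a8 + a6 = 3; 3 mod 4 = 3 — OK.
6. a8 = 6, a2 = -13; 6 > -13 — OK.
7. values -11 <= -6 <= 6 — OK.
8. a3 + a4 = -11 + (-6) = -17, not -15 — violated.
9. a3 = -11 is outside [-9, -7] — violated.
10. a7=-11, a5=-5, a8=6; 1 of them equals -11 — OK.
11. a6 = -3, and -3 ≠ 0 — OK.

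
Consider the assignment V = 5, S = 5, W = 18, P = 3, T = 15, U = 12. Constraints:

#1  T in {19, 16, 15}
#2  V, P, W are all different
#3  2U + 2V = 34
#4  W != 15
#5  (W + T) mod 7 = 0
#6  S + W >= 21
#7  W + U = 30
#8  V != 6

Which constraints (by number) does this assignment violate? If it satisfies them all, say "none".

#1 T = 15 is in {19, 16, 15}  holds
#2 values 5, 3, 18 are pairwise distinct  holds
#3 2U + 2V = 2(12) + 2(5) = 34  holds
#4 W = 18, and 18 ≠ 15  holds
#5 W + T = 33; 33 mod 7 = 5, not 0  fails
#6 S + W = 5 + 18 = 23; 23 ≥ 21  holds
#7 W + U = 18 + 12 = 30  holds
#8 V = 5, and 5 ≠ 6  holds

Violated: 5.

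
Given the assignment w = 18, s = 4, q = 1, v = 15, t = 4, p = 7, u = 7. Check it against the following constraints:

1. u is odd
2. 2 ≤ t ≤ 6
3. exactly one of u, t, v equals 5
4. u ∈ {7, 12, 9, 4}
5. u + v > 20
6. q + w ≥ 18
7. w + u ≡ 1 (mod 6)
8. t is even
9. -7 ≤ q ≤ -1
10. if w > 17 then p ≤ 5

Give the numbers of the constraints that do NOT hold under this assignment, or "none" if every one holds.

The assignment fails constraints 3, 9, and 10.

1. u = 7 is odd  true
2. t = 4 lies in [2, 6]  true
3. u=7, t=4, v=15; 0 of them equal 5, not exactly one  false
4. u = 7 is in {7, 12, 9, 4}  true
5. u + v = 7 + 15 = 22; 22 > 20  true
6. q + w = 1 + 18 = 19; 19 ≥ 18  true
7. w + u = 25; 25 mod 6 = 1  true
8. t = 4 is even  true
9. q = 1 is outside [-7, -1]  false
10. w = 18 > 17, so we need p ≤ 5; but p = 7 > 5  false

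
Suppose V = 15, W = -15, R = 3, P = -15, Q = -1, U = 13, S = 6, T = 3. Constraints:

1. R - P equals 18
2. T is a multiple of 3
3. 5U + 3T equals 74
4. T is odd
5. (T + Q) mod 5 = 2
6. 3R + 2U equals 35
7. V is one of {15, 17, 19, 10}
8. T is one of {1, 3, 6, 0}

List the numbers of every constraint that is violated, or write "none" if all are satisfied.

The assignment satisfies every constraint.

1. R - P = 3 - (-15) = 18  true
2. 3 / 3 = 1, so 3 divides 3  true
3. 5U + 3T = 5(13) + 3(3) = 74  true
4. T = 3 is odd  true
5. T + Q = 2; 2 mod 5 = 2  true
6. 3R + 2U = 3(3) + 2(13) = 35  true
7. V = 15 is in {15, 17, 19, 10}  true
8. T = 3 is in {1, 3, 6, 0}  true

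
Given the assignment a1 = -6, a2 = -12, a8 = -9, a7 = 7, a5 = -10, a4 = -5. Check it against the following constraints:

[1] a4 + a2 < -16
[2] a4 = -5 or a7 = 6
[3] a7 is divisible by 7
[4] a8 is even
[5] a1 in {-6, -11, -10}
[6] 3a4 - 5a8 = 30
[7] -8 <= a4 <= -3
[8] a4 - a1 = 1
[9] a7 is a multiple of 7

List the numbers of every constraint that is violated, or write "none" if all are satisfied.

[1] a4 + a2 = -5 + (-12) = -17; -17 < -16  holds
[2] a4 = -5 = -5 (first disjunct)  holds
[3] 7 / 7 = 1, so 7 divides 7  holds
[4] a8 = -9 is odd  fails
[5] a1 = -6 is in {-6, -11, -10}  holds
[6] 3a4 - 5a8 = 3(-5) - 5(-9) = 30  holds
[7] a4 = -5 lies in [-8, -3]  holds
[8] a4 - a1 = -5 - (-6) = 1  holds
[9] 7 / 7 = 1, so 7 divides 7  holds

Constraint 4 does not hold.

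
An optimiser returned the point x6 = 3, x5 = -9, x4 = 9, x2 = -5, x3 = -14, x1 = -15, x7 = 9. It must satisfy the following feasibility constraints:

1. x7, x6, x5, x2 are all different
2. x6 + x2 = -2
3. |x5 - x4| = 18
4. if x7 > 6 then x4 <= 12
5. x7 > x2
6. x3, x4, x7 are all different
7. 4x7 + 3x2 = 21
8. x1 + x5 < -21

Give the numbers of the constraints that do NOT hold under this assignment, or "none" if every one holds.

Violated: 6.

1. values 9, 3, -9, -5 are pairwise distinct — satisfied.
2. x6 + x2 = 3 + (-5) = -2 — satisfied.
3. |-9 - 9| = 18 — satisfied.
4. x7 = 9 > 6, so we need x4 ≤ 12; x4 = 9 ≤ 12 — satisfied.
5. x7 = 9, x2 = -5; 9 > -5 — satisfied.
6. x4 = x7 = 9, not all different — violated.
7. 4x7 + 3x2 = 4(9) + 3(-5) = 21 — satisfied.
8. x1 + x5 = -15 + (-9) = -24; -24 < -21 — satisfied.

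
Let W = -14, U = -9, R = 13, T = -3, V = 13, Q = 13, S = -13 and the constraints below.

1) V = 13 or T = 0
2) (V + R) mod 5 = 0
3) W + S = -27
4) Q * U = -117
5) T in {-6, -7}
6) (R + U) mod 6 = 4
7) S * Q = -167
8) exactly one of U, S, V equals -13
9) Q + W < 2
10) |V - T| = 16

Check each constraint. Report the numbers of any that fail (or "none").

1) V = 13 = 13 (first disjunct) — satisfied.
2) V + R = 26; 26 mod 5 = 1, not 0 — violated.
3) W + S = -14 + (-13) = -27 — satisfied.
4) Q * U = 13 * (-9) = -117 — satisfied.
5) T = -3 is not in {-6, -7} — violated.
6) R + U = 4; 4 mod 6 = 4 — satisfied.
7) S * Q = -13 * 13 = -169, not -167 — violated.
8) U=-9, S=-13, V=13; 1 of them equals -13 — satisfied.
9) Q + W = 13 + (-14) = -1; -1 < 2 — satisfied.
10) |13 - (-3)| = 16 — satisfied.

No — constraints 2, 5, and 7 are not satisfied.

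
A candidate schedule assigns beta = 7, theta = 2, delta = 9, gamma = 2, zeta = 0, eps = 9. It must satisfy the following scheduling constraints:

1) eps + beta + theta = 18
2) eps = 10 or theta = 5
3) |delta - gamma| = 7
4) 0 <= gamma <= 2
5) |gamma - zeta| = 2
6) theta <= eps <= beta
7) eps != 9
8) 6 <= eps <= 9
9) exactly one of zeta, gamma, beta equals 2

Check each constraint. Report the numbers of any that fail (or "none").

Constraints 2, 6, 7 are violated.

1) eps + beta + theta = 9 + 7 + 2 = 18  ✔
2) eps = 9 ≠ 10 and theta = 2 ≠ 5; both disjuncts false  ✘
3) |9 - 2| = 7  ✔
4) gamma = 2 lies in [0, 2]  ✔
5) |2 - 0| = 2  ✔
6) values 2, 9, 7; eps = 9 is not <= beta = 7  ✘
7) eps = 9, but 9 is required to differ  ✘
8) eps = 9 lies in [6, 9]  ✔
9) zeta=0, gamma=2, beta=7; 1 of them equals 2  ✔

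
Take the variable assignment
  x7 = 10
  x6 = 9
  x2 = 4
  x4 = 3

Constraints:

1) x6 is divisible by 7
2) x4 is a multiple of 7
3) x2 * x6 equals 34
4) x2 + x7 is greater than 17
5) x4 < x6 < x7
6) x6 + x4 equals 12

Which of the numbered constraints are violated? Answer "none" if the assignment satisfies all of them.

1) 9 = 7*1 + 2, so 7 does not divide 9  ✘
2) 3 = 7*0 + 3, so 7 does not divide 3  ✘
3) x2 * x6 = 4 * 9 = 36, not 34  ✘
4) x2 + x7 = 4 + 10 = 14; 14 ≤ 17, bound 17 not met  ✘
5) values 3 < 9 < 10  ✔
6) x6 + x4 = 9 + 3 = 12  ✔

Constraints 1, 2, 3, 4 are violated.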